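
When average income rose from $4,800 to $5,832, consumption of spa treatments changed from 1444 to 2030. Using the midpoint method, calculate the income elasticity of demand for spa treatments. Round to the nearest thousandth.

1.738

%ΔQ = (2030 − 1444)/[(1444+2030)/2] = 586/1737 ≈ 0.3374.
%ΔI = (5,832 − 4,800)/[(4,800+5,832)/2] = 1032/5316 ≈ 0.1941.
E_I = %ΔQ/%ΔI ≈ 1.738.
E_I > 1: normal good (luxury).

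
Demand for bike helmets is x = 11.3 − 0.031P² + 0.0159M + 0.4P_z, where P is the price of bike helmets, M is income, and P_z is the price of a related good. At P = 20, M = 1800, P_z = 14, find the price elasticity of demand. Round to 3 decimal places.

Substituting, x = 11.3 − 0.031(20)² + 0.0159(1800) + 0.4(14) = 11.3 − 12.4 + 28.62 + 5.6 = 33.12.
∂x/∂P = −2·0.031·P = -1.24, so E_p = -1.24·(20/33.12) ≈ -0.749.
|E_p| < 1: demand is inelastic.

-0.749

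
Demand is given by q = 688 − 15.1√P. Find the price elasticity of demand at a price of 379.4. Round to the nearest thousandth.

At P = 379.4, q = 393.8793.
dq/dP = −15.1/(2√P) = −15.1/(2·19.4782).
Point elasticity E = (dq/dP)·(P/q) = -0.3876 × 379.4/393.8793 ≈ -0.373.
|E| < 1, so demand is inelastic at this price.

-0.373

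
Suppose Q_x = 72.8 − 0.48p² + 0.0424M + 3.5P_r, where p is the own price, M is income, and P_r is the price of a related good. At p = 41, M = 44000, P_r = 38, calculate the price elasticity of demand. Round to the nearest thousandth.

First evaluate Q_x: 72.8 − 0.48(41)² + 0.0424(44000) + 3.5(38) = 72.8 − 806.88 + 1865.6 + 133 = 1264.52.
∂Q_x/∂p = −2·0.48·p = -39.36, so E_p = -39.36·(41/1264.52) ≈ -1.276.
|E_p| > 1: demand is elastic.

-1.276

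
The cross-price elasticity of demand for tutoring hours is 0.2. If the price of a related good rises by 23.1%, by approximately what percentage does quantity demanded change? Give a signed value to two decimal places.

4.62

%ΔQ ≈ E × %ΔP_y = (0.2) × (23.1%) = 4.62%.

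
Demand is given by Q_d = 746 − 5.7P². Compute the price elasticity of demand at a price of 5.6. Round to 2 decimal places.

-0.63

At P = 5.6, Q_d = 567.248.
dQ_d/dP = −2·5.7·P = −63.84.
Point elasticity E = (dQ_d/dP)·(P/Q_d) = -63.84 × 5.6/567.248 ≈ -0.63.
|E| < 1, so demand is inelastic at this price.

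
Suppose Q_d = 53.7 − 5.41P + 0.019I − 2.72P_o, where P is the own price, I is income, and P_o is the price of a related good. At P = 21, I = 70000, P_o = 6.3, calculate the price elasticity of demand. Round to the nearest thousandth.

-0.091

At the given point, Q_d = 53.7 − 5.41(21) + 0.019(70000) − 2.72(6.3) = 53.7 − 113.61 + 1330 − 17.136 = 1252.954.
∂Q_d/∂P = −5.41, so E_p = (−5.41)·(21/1252.954) ≈ -0.091.
|E_p| < 1: demand is inelastic.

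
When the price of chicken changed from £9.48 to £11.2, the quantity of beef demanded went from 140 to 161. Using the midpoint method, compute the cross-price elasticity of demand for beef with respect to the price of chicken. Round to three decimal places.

0.839

%ΔQ_x = (161 − 140)/[(140+161)/2] = 21/150.5 ≈ 0.1395.
%ΔP_y = (11.2 − 9.48)/[(9.48+11.2)/2] ≈ 0.1663.
E_xy = 0.1395/0.1663 ≈ 0.839.
E_xy > 0, so beef and chicken are substitutes.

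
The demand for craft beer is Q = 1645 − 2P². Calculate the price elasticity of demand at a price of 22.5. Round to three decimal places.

At P = 22.5, Q = 632.5.
dQ/dP = −2·2·P = −90.
Point elasticity E = (dQ/dP)·(P/Q) = -90 × 22.5/632.5 ≈ -3.202.
|E| > 1, so demand is elastic at this price.

-3.202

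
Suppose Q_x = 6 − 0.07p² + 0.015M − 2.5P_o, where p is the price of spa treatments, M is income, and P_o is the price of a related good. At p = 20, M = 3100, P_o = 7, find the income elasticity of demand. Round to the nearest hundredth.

6.64

First evaluate Q_x: 6 − 0.07(20)² + 0.015(3100) − 2.5(7) = 6 − 28 + 46.5 − 17.5 = 7.
∂Q_x/∂M = +0.015, so E_I = 0.015·(3100/7) ≈ 6.64.
E_I > 1: normal good (luxury).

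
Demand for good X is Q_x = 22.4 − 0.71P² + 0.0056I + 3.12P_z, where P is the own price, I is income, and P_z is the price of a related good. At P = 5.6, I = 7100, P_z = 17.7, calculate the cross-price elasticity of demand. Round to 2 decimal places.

0.58

First evaluate Q_x: 22.4 − 0.71(5.6)² + 0.0056(7100) + 3.12(17.7) = 22.4 − 22.2656 + 39.76 + 55.224 = 95.1184.
∂Q_x/∂P_z = +3.12, so E_xy = 3.12·(17.7/95.1184) ≈ 0.58.
E_xy > 0: the goods are substitutes.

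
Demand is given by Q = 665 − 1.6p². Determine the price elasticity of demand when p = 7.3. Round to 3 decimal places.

At p = 7.3, Q = 579.736.
dQ/dp = −2·1.6·p = −23.36.
Point elasticity E = (dQ/dp)·(p/Q) = -23.36 × 7.3/579.736 ≈ -0.294.
|E| < 1, so demand is inelastic at this price.

-0.294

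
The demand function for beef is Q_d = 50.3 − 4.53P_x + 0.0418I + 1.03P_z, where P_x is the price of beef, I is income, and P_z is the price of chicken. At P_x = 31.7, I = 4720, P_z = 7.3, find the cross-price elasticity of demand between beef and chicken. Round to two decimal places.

0.07

At the given point, Q_d = 50.3 − 4.53(31.7) + 0.0418(4720) + 1.03(7.3) = 50.3 − 143.601 + 197.296 + 7.519 = 111.514.
∂Q_d/∂P_z = +1.03, so E_xy = 1.03·(7.3/111.514) ≈ 0.07.
E_xy > 0: the goods are substitutes.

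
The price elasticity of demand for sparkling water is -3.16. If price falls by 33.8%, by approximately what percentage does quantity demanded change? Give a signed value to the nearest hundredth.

106.81

%ΔQ ≈ E × %ΔP = (-3.16) × (-33.8%) ≈ 106.81%.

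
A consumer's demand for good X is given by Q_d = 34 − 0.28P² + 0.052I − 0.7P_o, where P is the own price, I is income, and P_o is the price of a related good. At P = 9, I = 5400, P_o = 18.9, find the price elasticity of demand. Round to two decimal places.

-0.16

At the given point, Q_d = 34 − 0.28(9)² + 0.052(5400) − 0.7(18.9) = 34 − 22.68 + 280.8 − 13.23 = 278.89.
∂Q_d/∂P = −2·0.28·P = -5.04, so E_p = -5.04·(9/278.89) ≈ -0.16.
|E_p| < 1: demand is inelastic.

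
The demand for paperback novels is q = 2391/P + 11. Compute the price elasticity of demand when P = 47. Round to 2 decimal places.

-0.82

At P = 47, q = 61.8723.
dq/dP = −2391/P² = −1.0824.
Point elasticity E = (dq/dP)·(P/q) = -1.0824 × 47/61.8723 ≈ -0.82.
|E| < 1, so demand is inelastic at this price.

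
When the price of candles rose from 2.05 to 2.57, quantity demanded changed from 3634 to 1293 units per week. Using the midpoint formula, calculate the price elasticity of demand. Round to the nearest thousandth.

-4.221

%Δq = (1293 − 3634)/[(3634 + 1293)/2] = -2341/2463.5 ≈ -0.9503.
%ΔP = (2.57 − 2.05)/[(2.05 + 2.57)/2] = 0.52/2.31 ≈ 0.2251.
Arc elasticity E = %Δq/%ΔP ≈ -0.9503/0.2251 ≈ -4.221.
|E| > 1: demand is elastic over this range.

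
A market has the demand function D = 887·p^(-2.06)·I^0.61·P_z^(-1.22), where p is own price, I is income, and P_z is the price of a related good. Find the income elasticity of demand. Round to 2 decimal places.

0.61

For a Cobb–Douglas (constant-elasticity) form D = A·I^α·…, the elasticity with respect to I equals the exponent α at every point.
Here the exponent on I is 0.61, so the income elasticity of demand is 0.61.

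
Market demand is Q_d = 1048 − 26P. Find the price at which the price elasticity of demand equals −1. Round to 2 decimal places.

20.15

For linear demand Q_d = a − bP, E = −bP/(a − bP). |E| = 1 ⇒ bP = a − bP ⇒ P = a/(2b).
P = 1048/(2·26) ≈ 20.15.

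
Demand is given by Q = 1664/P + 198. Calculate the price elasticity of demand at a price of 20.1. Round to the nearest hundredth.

-0.29

At P = 20.1, Q = 280.7861.
dQ/dP = −1664/P² = −4.1187.
Point elasticity E = (dQ/dP)·(P/Q) = -4.1187 × 20.1/280.7861 ≈ -0.29.
|E| < 1, so demand is inelastic at this price.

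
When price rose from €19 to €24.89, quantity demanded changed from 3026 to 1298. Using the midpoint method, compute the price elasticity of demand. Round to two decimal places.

%Δq = (1298 − 3026)/[(3026 + 1298)/2] = -1728/2162 ≈ -0.7993.
%ΔP = (24.89 − 19)/[(19 + 24.89)/2] = 5.89/21.945 ≈ 0.2684.
Arc elasticity E = %Δq/%ΔP ≈ -0.7993/0.2684 ≈ -2.98.
|E| > 1: demand is elastic over this range.

-2.98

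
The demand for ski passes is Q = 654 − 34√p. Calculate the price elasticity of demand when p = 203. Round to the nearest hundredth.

-1.43

At p = 203, Q = 169.5746.
dQ/dp = −34/(2√p) = −34/(2·14.2478).
Point elasticity E = (dQ/dp)·(p/Q) = -1.1932 × 203/169.5746 ≈ -1.43.
|E| > 1, so demand is elastic at this price.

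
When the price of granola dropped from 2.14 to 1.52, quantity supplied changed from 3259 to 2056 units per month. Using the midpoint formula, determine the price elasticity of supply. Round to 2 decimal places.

1.34

%ΔQ = (2056 − 3259)/[(3259 + 2056)/2] = -1203/2657.5 ≈ -0.4527.
%Δp = (1.52 − 2.14)/[(2.14 + 1.52)/2] = -0.62/1.83 ≈ -0.3388.
Arc elasticity E = %ΔQ/%Δp ≈ -0.4527/-0.3388 ≈ 1.34.
|E| > 1: supply is elastic over this range.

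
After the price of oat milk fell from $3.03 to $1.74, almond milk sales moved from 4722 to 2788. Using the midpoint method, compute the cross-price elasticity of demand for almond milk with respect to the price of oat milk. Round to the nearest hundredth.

%ΔQ_x = (2788 − 4722)/[(4722+2788)/2] = -1934/3755 ≈ -0.5150.
%ΔP_y = (1.74 − 3.03)/[(3.03+1.74)/2] ≈ -0.5409.
E_xy = -0.5150/-0.5409 ≈ 0.95.
E_xy > 0, so almond milk and oat milk are substitutes.

0.95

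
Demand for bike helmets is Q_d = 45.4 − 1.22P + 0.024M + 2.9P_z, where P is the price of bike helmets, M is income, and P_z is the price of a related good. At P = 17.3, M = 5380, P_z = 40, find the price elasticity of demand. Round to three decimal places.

-0.078

First evaluate Q_d: 45.4 − 1.22(17.3) + 0.024(5380) + 2.9(40) = 45.4 − 21.106 + 129.12 + 116 = 269.414.
∂Q_d/∂P = −1.22, so E_p = (−1.22)·(17.3/269.414) ≈ -0.078.
|E_p| < 1: demand is inelastic.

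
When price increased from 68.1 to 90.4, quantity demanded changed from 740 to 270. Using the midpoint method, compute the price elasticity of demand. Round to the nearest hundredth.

-3.31

%Δq = (270 − 740)/[(740 + 270)/2] = -470/505 ≈ -0.9307.
%Δp = (90.4 − 68.1)/[(68.1 + 90.4)/2] = 22.3/79.25 ≈ 0.2814.
Arc elasticity E = %Δq/%Δp ≈ -0.9307/0.2814 ≈ -3.31.
|E| > 1: demand is elastic over this range.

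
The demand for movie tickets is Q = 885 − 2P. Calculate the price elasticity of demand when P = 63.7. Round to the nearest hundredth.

At P = 63.7, Q = 757.6.
dQ/dP = −2.
Point elasticity E = (dQ/dP)·(P/Q) = -2 × 63.7/757.6 ≈ -0.17.
|E| < 1, so demand is inelastic at this price.

-0.17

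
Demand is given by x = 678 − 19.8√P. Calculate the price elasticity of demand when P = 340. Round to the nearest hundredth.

At P = 340, x = 312.906.
dx/dP = −19.8/(2√P) = −19.8/(2·18.4391).
Point elasticity E = (dx/dP)·(P/x) = -0.5369 × 340/312.906 ≈ -0.58.
|E| < 1, so demand is inelastic at this price.

-0.58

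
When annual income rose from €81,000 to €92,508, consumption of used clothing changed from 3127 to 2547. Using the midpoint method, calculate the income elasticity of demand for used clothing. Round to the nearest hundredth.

-1.54

%ΔQ = (2547 − 3127)/[(3127+2547)/2] = -580/2837 ≈ -0.2044.
%ΔY = (92,508 − 81,000)/[(81,000+92,508)/2] = 11508/86754 ≈ 0.1327.
E_I = %ΔQ/%ΔY ≈ -1.54.
E_I < 0: inferior good.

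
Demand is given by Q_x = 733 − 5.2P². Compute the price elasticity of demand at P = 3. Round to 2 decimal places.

At P = 3, Q_x = 686.2.
dQ_x/dP = −2·5.2·P = −31.2.
Point elasticity E = (dQ_x/dP)·(P/Q_x) = -31.2 × 3/686.2 ≈ -0.14.
|E| < 1, so demand is inelastic at this price.

-0.14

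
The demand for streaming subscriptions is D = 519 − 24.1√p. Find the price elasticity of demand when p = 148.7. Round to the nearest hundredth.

At p = 148.7, D = 225.1183.
dD/dp = −24.1/(2√p) = −24.1/(2·12.1943).
Point elasticity E = (dD/dp)·(p/D) = -0.9882 × 148.7/225.1183 ≈ -0.65.
|E| < 1, so demand is inelastic at this price.

-0.65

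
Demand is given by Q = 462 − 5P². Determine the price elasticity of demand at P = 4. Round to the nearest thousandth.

At P = 4, Q = 382.
dQ/dP = −2·5·P = −40.
Point elasticity E = (dQ/dP)·(P/Q) = -40 × 4/382 ≈ -0.419.
|E| < 1, so demand is inelastic at this price.

-0.419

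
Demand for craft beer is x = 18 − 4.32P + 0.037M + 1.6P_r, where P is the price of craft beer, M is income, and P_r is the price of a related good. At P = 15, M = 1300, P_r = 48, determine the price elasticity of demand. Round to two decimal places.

Substituting, x = 18 − 4.32(15) + 0.037(1300) + 1.6(48) = 18 − 64.8 + 48.1 + 76.8 = 78.1.
∂x/∂P = −4.32, so E_p = (−4.32)·(15/78.1) ≈ -0.83.
|E_p| < 1: demand is inelastic.

-0.83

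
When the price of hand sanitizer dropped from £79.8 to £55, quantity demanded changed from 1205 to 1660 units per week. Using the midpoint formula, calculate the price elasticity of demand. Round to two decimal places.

-0.86

%ΔQ = (1660 − 1205)/[(1205 + 1660)/2] = 455/1432.5 ≈ 0.3176.
%Δp = (55 − 79.8)/[(79.8 + 55)/2] = -24.8/67.4 ≈ -0.3680.
Arc elasticity E = %ΔQ/%Δp ≈ 0.3176/-0.3680 ≈ -0.86.
|E| < 1: demand is inelastic over this range.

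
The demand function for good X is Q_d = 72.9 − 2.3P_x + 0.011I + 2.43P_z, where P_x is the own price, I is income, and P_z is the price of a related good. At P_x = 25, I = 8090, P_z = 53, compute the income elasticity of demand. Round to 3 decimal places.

0.382

Q_d = 72.9 − 2.3(25) + 0.011(8090) + 2.43(53) = 72.9 − 57.5 + 88.99 + 128.79 = 233.18.
∂Q_d/∂I = +0.011, so E_I = 0.011·(8090/233.18) ≈ 0.382.
E_I ∈ (0,1): normal good (necessity).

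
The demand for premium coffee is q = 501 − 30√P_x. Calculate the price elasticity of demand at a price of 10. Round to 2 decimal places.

At P_x = 10, q = 406.1317.
dq/dP_x = −30/(2√P_x) = −30/(2·3.1623).
Point elasticity E = (dq/dP_x)·(P_x/q) = -4.7434 × 10/406.1317 ≈ -0.12.
|E| < 1, so demand is inelastic at this price.

-0.12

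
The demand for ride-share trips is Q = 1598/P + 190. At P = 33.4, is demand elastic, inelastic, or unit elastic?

inelastic

At P = 33.4, Q = 237.8443.
dQ/dP = −1598/P² = −1.4325.
Point elasticity E = (dQ/dP)·(P/Q) = -1.4325 × 33.4/237.8443 ≈ -0.201.
|E| ≈ 0.201 < 1, so demand is inelastic.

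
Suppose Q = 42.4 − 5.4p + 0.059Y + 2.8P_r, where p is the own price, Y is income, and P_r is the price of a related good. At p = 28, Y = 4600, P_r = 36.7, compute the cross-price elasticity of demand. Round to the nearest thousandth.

0.387

First evaluate Q: 42.4 − 5.4(28) + 0.059(4600) + 2.8(36.7) = 42.4 − 151.2 + 271.4 + 102.76 = 265.36.
∂Q/∂P_r = +2.8, so E_xy = 2.8·(36.7/265.36) ≈ 0.387.
E_xy > 0: the goods are substitutes.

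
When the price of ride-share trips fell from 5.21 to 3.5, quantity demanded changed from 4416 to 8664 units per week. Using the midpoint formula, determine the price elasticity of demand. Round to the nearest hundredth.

-1.65

%Δq = (8664 − 4416)/[(4416 + 8664)/2] = 4248/6540 ≈ 0.6495.
%ΔP = (3.5 − 5.21)/[(5.21 + 3.5)/2] = -1.71/4.355 ≈ -0.3927.
Arc elasticity E = %Δq/%ΔP ≈ 0.6495/-0.3927 ≈ -1.65.
|E| > 1: demand is elastic over this range.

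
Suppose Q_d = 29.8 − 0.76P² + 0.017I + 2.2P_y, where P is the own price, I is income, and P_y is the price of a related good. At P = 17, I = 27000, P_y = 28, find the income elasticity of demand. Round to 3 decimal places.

Q_d = 29.8 − 0.76(17)² + 0.017(27000) + 2.2(28) = 29.8 − 219.64 + 459 + 61.6 = 330.76.
∂Q_d/∂I = +0.017, so E_I = 0.017·(27000/330.76) ≈ 1.388.
E_I > 1: normal good (luxury).

1.388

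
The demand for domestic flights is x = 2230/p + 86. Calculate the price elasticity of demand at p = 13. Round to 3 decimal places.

-0.666

At p = 13, x = 257.5385.
dx/dp = −2230/p² = −13.1953.
Point elasticity E = (dx/dp)·(p/x) = -13.1953 × 13/257.5385 ≈ -0.666.
|E| < 1, so demand is inelastic at this price.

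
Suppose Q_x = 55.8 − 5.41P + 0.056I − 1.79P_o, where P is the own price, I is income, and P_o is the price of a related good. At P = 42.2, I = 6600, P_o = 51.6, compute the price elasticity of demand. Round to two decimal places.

-2.18

First evaluate Q_x: 55.8 − 5.41(42.2) + 0.056(6600) − 1.79(51.6) = 55.8 − 228.302 + 369.6 − 92.364 = 104.734.
∂Q_x/∂P = −5.41, so E_p = (−5.41)·(42.2/104.734) ≈ -2.18.
|E_p| > 1: demand is elastic.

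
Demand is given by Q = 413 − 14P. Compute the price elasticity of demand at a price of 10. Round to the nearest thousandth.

-0.513

At P = 10, Q = 273.
dQ/dP = −14.
Point elasticity E = (dQ/dP)·(P/Q) = -14 × 10/273 ≈ -0.513.
|E| < 1, so demand is inelastic at this price.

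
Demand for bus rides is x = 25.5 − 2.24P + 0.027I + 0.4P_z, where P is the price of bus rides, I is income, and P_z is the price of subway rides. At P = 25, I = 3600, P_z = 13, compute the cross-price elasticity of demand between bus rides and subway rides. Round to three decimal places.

0.072

First evaluate x: 25.5 − 2.24(25) + 0.027(3600) + 0.4(13) = 25.5 − 56 + 97.2 + 5.2 = 71.9.
∂x/∂P_z = +0.4, so E_xy = 0.4·(13/71.9) ≈ 0.072.
E_xy > 0: the goods are substitutes.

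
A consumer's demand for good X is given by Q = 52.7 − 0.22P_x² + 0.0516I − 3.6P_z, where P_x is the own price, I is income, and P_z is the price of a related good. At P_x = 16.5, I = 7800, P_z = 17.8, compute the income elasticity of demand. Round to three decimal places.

Evaluating quantity at (P_x, I, P_z) gives Q = 52.7 − 0.22(16.5)² + 0.0516(7800) − 3.6(17.8) = 52.7 − 59.895 + 402.48 − 64.08 = 331.205.
∂Q/∂I = +0.0516, so E_I = 0.0516·(7800/331.205) ≈ 1.215.
E_I > 1: normal good (luxury).

1.215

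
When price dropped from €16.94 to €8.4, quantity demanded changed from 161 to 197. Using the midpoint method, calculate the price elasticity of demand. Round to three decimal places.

%ΔQ = (197 − 161)/[(161 + 197)/2] = 36/179 ≈ 0.2011.
%Δp = (8.4 − 16.94)/[(16.94 + 8.4)/2] = -8.54/12.67 ≈ -0.6740.
Arc elasticity E = %ΔQ/%Δp ≈ 0.2011/-0.6740 ≈ -0.298.
|E| < 1: demand is inelastic over this range.

-0.298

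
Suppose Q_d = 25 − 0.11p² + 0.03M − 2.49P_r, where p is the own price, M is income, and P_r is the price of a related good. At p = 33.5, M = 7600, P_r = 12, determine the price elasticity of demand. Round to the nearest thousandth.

Q_d = 25 − 0.11(33.5)² + 0.03(7600) − 2.49(12) = 25 − 123.4475 + 228 − 29.88 = 99.6725.
∂Q_d/∂p = −2·0.11·p = -7.37, so E_p = -7.37·(33.5/99.6725) ≈ -2.477.
|E_p| > 1: demand is elastic.

-2.477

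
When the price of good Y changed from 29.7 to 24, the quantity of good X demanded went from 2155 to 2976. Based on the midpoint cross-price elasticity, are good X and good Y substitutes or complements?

%ΔQ_x = (2976 − 2155)/[(2155+2976)/2] = 821/2565.5 ≈ 0.3200.
%ΔP_y = (24 − 29.7)/[(29.7+24)/2] ≈ -0.2123.
E_xy = 0.3200/-0.2123 ≈ -1.507.
E_xy < 0, so the goods are complements.

complements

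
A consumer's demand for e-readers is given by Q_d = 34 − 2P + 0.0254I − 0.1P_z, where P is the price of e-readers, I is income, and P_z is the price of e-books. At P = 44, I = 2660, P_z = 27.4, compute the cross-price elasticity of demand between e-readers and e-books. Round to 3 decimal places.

Evaluating quantity at (P, I, P_z) gives Q_d = 34 − 2(44) + 0.0254(2660) − 0.1(27.4) = 34 − 88 + 67.564 − 2.74 = 10.824.
∂Q_d/∂P_z = −0.1, so E_xy = -0.1·(27.4/10.824) ≈ -0.253.
E_xy < 0: the goods are complements.

-0.253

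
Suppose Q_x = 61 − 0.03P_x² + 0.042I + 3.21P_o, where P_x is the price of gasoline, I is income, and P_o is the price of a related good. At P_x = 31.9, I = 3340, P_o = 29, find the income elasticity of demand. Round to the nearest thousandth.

0.532

First evaluate Q_x: 61 − 0.03(31.9)² + 0.042(3340) + 3.21(29) = 61 − 30.5283 + 140.28 + 93.09 = 263.8417.
∂Q_x/∂I = +0.042, so E_I = 0.042·(3340/263.8417) ≈ 0.532.
E_I ∈ (0,1): normal good (necessity).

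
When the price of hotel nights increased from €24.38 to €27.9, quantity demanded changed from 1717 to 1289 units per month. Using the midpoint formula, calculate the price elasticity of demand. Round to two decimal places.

-2.11

%ΔQ = (1289 − 1717)/[(1717 + 1289)/2] = -428/1503 ≈ -0.2848.
%Δp = (27.9 − 24.38)/[(24.38 + 27.9)/2] = 3.52/26.14 ≈ 0.1347.
Arc elasticity E = %ΔQ/%Δp ≈ -0.2848/0.1347 ≈ -2.11.
|E| > 1: demand is elastic over this range.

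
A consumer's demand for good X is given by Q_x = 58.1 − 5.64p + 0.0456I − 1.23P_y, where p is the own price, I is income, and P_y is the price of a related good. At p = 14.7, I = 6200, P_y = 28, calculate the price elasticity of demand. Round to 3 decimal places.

-0.371

First evaluate Q_x: 58.1 − 5.64(14.7) + 0.0456(6200) − 1.23(28) = 58.1 − 82.908 + 282.72 − 34.44 = 223.472.
∂Q_x/∂p = −5.64, so E_p = (−5.64)·(14.7/223.472) ≈ -0.371.
|E_p| < 1: demand is inelastic.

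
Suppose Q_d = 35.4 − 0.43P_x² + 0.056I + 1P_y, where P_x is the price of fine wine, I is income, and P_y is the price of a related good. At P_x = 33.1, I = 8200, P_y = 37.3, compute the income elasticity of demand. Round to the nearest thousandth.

7.554

Q_d = 35.4 − 0.43(33.1)² + 0.056(8200) + 1(37.3) = 35.4 − 471.1123 + 459.2 + 37.3 = 60.7877.
∂Q_d/∂I = +0.056, so E_I = 0.056·(8200/60.7877) ≈ 7.554.
E_I > 1: normal good (luxury).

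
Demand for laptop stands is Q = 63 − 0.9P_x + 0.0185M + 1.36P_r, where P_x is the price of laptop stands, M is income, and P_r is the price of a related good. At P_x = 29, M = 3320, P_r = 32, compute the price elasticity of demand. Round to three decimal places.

Substituting, Q = 63 − 0.9(29) + 0.0185(3320) + 1.36(32) = 63 − 26.1 + 61.42 + 43.52 = 141.84.
∂Q/∂P_x = −0.9, so E_p = (−0.9)·(29/141.84) ≈ -0.184.
|E_p| < 1: demand is inelastic.

-0.184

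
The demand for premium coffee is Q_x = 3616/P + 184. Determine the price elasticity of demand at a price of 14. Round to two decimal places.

At P = 14, Q_x = 442.2857.
dQ_x/dP = −3616/P² = −18.449.
Point elasticity E = (dQ_x/dP)·(P/Q_x) = -18.449 × 14/442.2857 ≈ -0.58.
|E| < 1, so demand is inelastic at this price.

-0.58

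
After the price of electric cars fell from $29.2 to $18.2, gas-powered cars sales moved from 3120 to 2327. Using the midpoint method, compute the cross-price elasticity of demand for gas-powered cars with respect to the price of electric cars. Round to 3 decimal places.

0.627

%ΔQ_x = (2327 − 3120)/[(3120+2327)/2] = -793/2723.5 ≈ -0.2912.
%ΔP_y = (18.2 − 29.2)/[(29.2+18.2)/2] ≈ -0.4641.
E_xy = -0.2912/-0.4641 ≈ 0.627.
E_xy > 0, so gas-powered cars and electric cars are substitutes.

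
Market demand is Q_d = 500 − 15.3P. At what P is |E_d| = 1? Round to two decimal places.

For linear demand Q_d = a − bP, E = −bP/(a − bP). |E| = 1 ⇒ bP = a − bP ⇒ P = a/(2b).
P = 500/(2·15.3) ≈ 16.34.

16.34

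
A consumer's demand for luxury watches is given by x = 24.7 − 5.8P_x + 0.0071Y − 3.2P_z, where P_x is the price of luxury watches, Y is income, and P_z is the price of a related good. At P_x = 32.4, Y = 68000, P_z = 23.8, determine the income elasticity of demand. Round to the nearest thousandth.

1.983

Evaluating quantity at (P_x, Y, P_z) gives x = 24.7 − 5.8(32.4) + 0.0071(68000) − 3.2(23.8) = 24.7 − 187.92 + 482.8 − 76.16 = 243.42.
∂x/∂Y = +0.0071, so E_I = 0.0071·(68000/243.42) ≈ 1.983.
E_I > 1: normal good (luxury).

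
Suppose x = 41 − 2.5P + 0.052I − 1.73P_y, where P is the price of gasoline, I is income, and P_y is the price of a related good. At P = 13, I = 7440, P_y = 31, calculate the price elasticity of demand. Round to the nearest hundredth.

-0.10

First evaluate x: 41 − 2.5(13) + 0.052(7440) − 1.73(31) = 41 − 32.5 + 386.88 − 53.63 = 341.75.
∂x/∂P = −2.5, so E_p = (−2.5)·(13/341.75) ≈ -0.10.
|E_p| < 1: demand is inelastic.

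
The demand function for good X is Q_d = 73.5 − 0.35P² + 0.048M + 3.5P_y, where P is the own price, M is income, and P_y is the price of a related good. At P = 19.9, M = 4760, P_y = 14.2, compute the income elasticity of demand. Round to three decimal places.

First evaluate Q_d: 73.5 − 0.35(19.9)² + 0.048(4760) + 3.5(14.2) = 73.5 − 138.6035 + 228.48 + 49.7 = 213.0765.
∂Q_d/∂M = +0.048, so E_I = 0.048·(4760/213.0765) ≈ 1.072.
E_I > 1: normal good (luxury).

1.072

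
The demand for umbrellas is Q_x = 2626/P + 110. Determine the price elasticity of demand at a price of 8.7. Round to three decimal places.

-0.733

At P = 8.7, Q_x = 411.8391.
dQ_x/dP = −2626/P² = −34.6941.
Point elasticity E = (dQ_x/dP)·(P/Q_x) = -34.6941 × 8.7/411.8391 ≈ -0.733.
|E| < 1, so demand is inelastic at this price.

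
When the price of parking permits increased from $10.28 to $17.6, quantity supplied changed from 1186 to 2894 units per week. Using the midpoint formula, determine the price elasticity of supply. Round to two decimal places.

1.59

%ΔQ = (2894 − 1186)/[(1186 + 2894)/2] = 1708/2040 ≈ 0.8373.
%Δp = (17.6 − 10.28)/[(10.28 + 17.6)/2] = 7.32/13.94 ≈ 0.5251.
Arc elasticity E = %ΔQ/%Δp ≈ 0.8373/0.5251 ≈ 1.59.
|E| > 1: supply is elastic over this range.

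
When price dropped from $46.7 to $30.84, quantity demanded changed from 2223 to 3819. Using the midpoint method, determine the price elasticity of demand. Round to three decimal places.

%ΔQ = (3819 − 2223)/[(2223 + 3819)/2] = 1596/3021 ≈ 0.5283.
%Δp = (30.84 − 46.7)/[(46.7 + 30.84)/2] = -15.86/38.77 ≈ -0.4091.
Arc elasticity E = %ΔQ/%Δp ≈ 0.5283/-0.4091 ≈ -1.291.
|E| > 1: demand is elastic over this range.

-1.291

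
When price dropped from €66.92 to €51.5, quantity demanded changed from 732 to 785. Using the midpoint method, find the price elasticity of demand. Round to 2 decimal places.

-0.27

%ΔQ = (785 − 732)/[(732 + 785)/2] = 53/758.5 ≈ 0.0699.
%ΔP = (51.5 − 66.92)/[(66.92 + 51.5)/2] = -15.42/59.21 ≈ -0.2604.
Arc elasticity E = %ΔQ/%ΔP ≈ 0.0699/-0.2604 ≈ -0.27.
|E| < 1: demand is inelastic over this range.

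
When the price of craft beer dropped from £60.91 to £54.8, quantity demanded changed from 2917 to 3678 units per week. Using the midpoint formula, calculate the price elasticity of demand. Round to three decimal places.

-2.185

%ΔQ = (3678 − 2917)/[(2917 + 3678)/2] = 761/3297.5 ≈ 0.2308.
%ΔP = (54.8 − 60.91)/[(60.91 + 54.8)/2] = -6.11/57.855 ≈ -0.1056.
Arc elasticity E = %ΔQ/%ΔP ≈ 0.2308/-0.1056 ≈ -2.185.
|E| > 1: demand is elastic over this range.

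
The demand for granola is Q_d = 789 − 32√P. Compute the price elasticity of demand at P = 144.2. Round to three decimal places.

-0.475

At P = 144.2, Q_d = 404.7334.
dQ_d/dP = −32/(2√P) = −32/(2·12.0083).
Point elasticity E = (dQ_d/dP)·(P/Q_d) = -1.3324 × 144.2/404.7334 ≈ -0.475.
|E| < 1, so demand is inelastic at this price.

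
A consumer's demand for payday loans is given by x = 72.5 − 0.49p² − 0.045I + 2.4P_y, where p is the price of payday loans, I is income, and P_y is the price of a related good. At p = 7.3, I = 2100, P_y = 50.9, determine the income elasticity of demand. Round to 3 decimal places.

First evaluate x: 72.5 − 0.49(7.3)² − 0.045(2100) + 2.4(50.9) = 72.5 − 26.1121 − 94.5 + 122.16 = 74.0479.
∂x/∂I = −0.045, so E_I = -0.045·(2100/74.0479) ≈ -1.276.
E_I < 0: inferior good.

-1.276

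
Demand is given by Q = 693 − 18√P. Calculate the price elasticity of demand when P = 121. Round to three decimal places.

-0.200

At P = 121, Q = 495.
dQ/dP = −18/(2√P) = −18/(2·11).
Point elasticity E = (dQ/dP)·(P/Q) = -0.8182 × 121/495 ≈ -0.200.
|E| < 1, so demand is inelastic at this price.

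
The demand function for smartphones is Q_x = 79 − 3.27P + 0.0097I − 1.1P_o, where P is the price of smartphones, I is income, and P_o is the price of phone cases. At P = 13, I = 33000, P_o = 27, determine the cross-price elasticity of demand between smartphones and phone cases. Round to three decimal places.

Q_x = 79 − 3.27(13) + 0.0097(33000) − 1.1(27) = 79 − 42.51 + 320.1 − 29.7 = 326.89.
∂Q_x/∂P_o = −1.1, so E_xy = -1.1·(27/326.89) ≈ -0.091.
E_xy < 0: the goods are complements.

-0.091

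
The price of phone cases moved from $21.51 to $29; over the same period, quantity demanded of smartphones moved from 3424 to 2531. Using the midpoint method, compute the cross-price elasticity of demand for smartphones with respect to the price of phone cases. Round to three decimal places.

%ΔQ_x = (2531 − 3424)/[(3424+2531)/2] = -893/2977.5 ≈ -0.2999.
%ΔP_y = (29 − 21.51)/[(21.51+29)/2] ≈ 0.2966.
E_xy = -0.2999/0.2966 ≈ -1.011.
E_xy < 0, so smartphones and phone cases are complements.

-1.011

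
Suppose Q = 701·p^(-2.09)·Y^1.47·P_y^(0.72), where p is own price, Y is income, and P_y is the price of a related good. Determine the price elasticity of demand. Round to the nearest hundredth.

-2.09

For a Cobb–Douglas (constant-elasticity) form Q = A·p^α·…, the elasticity with respect to p equals the exponent α at every point.
Here the exponent on p is -2.09, so the price elasticity of demand is -2.09.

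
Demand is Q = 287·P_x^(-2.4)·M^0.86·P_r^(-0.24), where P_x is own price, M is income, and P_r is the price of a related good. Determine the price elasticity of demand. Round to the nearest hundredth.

For a Cobb–Douglas (constant-elasticity) form Q = A·P_x^α·…, the elasticity with respect to P_x equals the exponent α at every point.
Here the exponent on P_x is -2.4, so the price elasticity of demand is -2.40.

-2.40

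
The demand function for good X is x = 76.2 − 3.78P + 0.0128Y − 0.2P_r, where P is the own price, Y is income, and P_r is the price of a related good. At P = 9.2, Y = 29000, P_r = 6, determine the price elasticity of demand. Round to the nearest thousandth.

x = 76.2 − 3.78(9.2) + 0.0128(29000) − 0.2(6) = 76.2 − 34.776 + 371.2 − 1.2 = 411.424.
∂x/∂P = −3.78, so E_p = (−3.78)·(9.2/411.424) ≈ -0.085.
|E_p| < 1: demand is inelastic.

-0.085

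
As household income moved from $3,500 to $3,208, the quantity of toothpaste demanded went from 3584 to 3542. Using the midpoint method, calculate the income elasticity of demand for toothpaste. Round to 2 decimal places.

%ΔQ = (3542 − 3584)/[(3584+3542)/2] = -42/3563 ≈ -0.0118.
%ΔY = (3,208 − 3,500)/[(3,500+3,208)/2] = -292/3354 ≈ -0.0871.
E_I = %ΔQ/%ΔY ≈ 0.14.
E_I ∈ (0,1): normal good (necessity).

0.14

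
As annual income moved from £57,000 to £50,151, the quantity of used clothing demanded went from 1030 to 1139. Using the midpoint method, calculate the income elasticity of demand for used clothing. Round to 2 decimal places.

-0.79

%ΔQ = (1139 − 1030)/[(1030+1139)/2] = 109/1084.5 ≈ 0.1005.
%ΔI = (50,151 − 57,000)/[(57,000+50,151)/2] = -6849/53575.5 ≈ -0.1278.
E_I = %ΔQ/%ΔI ≈ -0.79.
E_I < 0: inferior good.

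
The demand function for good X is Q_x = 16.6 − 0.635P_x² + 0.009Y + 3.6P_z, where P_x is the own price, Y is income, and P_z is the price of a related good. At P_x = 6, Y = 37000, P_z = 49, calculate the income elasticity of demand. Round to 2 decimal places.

Evaluating quantity at (P_x, Y, P_z) gives Q_x = 16.6 − 0.635(6)² + 0.009(37000) + 3.6(49) = 16.6 − 22.86 + 333 + 176.4 = 503.14.
∂Q_x/∂Y = +0.009, so E_I = 0.009·(37000/503.14) ≈ 0.66.
E_I ∈ (0,1): normal good (necessity).

0.66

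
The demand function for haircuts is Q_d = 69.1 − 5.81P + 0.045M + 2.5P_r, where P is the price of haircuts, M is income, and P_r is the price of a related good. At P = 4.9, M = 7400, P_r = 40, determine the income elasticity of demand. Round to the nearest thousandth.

Substituting, Q_d = 69.1 − 5.81(4.9) + 0.045(7400) + 2.5(40) = 69.1 − 28.469 + 333 + 100 = 473.631.
∂Q_d/∂M = +0.045, so E_I = 0.045·(7400/473.631) ≈ 0.703.
E_I ∈ (0,1): normal good (necessity).

0.703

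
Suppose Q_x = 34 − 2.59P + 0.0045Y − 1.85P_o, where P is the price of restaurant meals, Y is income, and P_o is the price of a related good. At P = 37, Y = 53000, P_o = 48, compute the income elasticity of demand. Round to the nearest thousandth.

2.714

Substituting, Q_x = 34 − 2.59(37) + 0.0045(53000) − 1.85(48) = 34 − 95.83 + 238.5 − 88.8 = 87.87.
∂Q_x/∂Y = +0.0045, so E_I = 0.0045·(53000/87.87) ≈ 2.714.
E_I > 1: normal good (luxury).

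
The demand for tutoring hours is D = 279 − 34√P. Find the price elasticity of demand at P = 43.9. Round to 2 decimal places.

-2.10

At P = 43.9, D = 53.7259.
dD/dP = −34/(2√P) = −34/(2·6.6257).
Point elasticity E = (dD/dP)·(P/D) = -2.5658 × 43.9/53.7259 ≈ -2.10.
|E| > 1, so demand is elastic at this price.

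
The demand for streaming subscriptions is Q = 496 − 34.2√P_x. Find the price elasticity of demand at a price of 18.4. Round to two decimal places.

-0.21

At P_x = 18.4, Q = 349.2983.
dQ/dP_x = −34.2/(2√P_x) = −34.2/(2·4.2895).
Point elasticity E = (dQ/dP_x)·(P_x/Q) = -3.9865 × 18.4/349.2983 ≈ -0.21.
|E| < 1, so demand is inelastic at this price.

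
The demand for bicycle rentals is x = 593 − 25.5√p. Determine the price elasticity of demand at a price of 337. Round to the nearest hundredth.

At p = 337, x = 124.8822.
dx/dp = −25.5/(2√p) = −25.5/(2·18.3576).
Point elasticity E = (dx/dp)·(p/x) = -0.6945 × 337/124.8822 ≈ -1.87.
|E| > 1, so demand is elastic at this price.

-1.87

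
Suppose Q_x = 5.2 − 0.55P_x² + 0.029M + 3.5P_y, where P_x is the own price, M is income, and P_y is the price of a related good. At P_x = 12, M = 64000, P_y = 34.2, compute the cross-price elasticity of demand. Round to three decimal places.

0.063

First evaluate Q_x: 5.2 − 0.55(12)² + 0.029(64000) + 3.5(34.2) = 5.2 − 79.2 + 1856 + 119.7 = 1901.7.
∂Q_x/∂P_y = +3.5, so E_xy = 3.5·(34.2/1901.7) ≈ 0.063.
E_xy > 0: the goods are substitutes.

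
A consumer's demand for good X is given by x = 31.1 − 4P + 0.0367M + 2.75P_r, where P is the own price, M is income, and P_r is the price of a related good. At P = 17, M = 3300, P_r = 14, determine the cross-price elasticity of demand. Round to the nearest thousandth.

Evaluating quantity at (P, M, P_r) gives x = 31.1 − 4(17) + 0.0367(3300) + 2.75(14) = 31.1 − 68 + 121.11 + 38.5 = 122.71.
∂x/∂P_r = +2.75, so E_xy = 2.75·(14/122.71) ≈ 0.314.
E_xy > 0: the goods are substitutes.

0.314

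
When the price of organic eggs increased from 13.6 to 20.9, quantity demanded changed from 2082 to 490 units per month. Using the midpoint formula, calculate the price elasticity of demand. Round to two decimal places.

-2.93

%Δq = (490 − 2082)/[(2082 + 490)/2] = -1592/1286 ≈ -1.2379.
%ΔP = (20.9 − 13.6)/[(13.6 + 20.9)/2] = 7.3/17.25 ≈ 0.4232.
Arc elasticity E = %Δq/%ΔP ≈ -1.2379/0.4232 ≈ -2.93.
|E| > 1: demand is elastic over this range.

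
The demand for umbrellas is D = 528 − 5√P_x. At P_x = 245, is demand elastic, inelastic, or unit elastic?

At P_x = 245, D = 449.7376.
dD/dP_x = −5/(2√P_x) = −5/(2·15.6525).
Point elasticity E = (dD/dP_x)·(P_x/D) = -0.1597 × 245/449.7376 ≈ -0.087.
|E| ≈ 0.087 < 1, so demand is inelastic.

inelastic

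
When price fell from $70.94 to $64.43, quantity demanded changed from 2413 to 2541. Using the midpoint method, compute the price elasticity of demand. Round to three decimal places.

-0.537

%Δq = (2541 − 2413)/[(2413 + 2541)/2] = 128/2477 ≈ 0.0517.
%Δp = (64.43 − 70.94)/[(70.94 + 64.43)/2] = -6.51/67.685 ≈ -0.0962.
Arc elasticity E = %Δq/%Δp ≈ 0.0517/-0.0962 ≈ -0.537.
|E| < 1: demand is inelastic over this range.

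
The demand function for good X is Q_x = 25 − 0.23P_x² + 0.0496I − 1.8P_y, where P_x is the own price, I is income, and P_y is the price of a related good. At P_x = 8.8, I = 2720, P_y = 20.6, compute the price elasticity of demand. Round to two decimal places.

-0.34

Q_x = 25 − 0.23(8.8)² + 0.0496(2720) − 1.8(20.6) = 25 − 17.8112 + 134.912 − 37.08 = 105.0208.
∂Q_x/∂P_x = −2·0.23·P_x = -4.048, so E_p = -4.048·(8.8/105.0208) ≈ -0.34.
|E_p| < 1: demand is inelastic.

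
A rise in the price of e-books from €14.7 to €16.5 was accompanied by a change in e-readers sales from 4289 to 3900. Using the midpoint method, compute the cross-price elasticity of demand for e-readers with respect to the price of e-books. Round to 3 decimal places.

%ΔQ_x = (3900 − 4289)/[(4289+3900)/2] = -389/4094.5 ≈ -0.0950.
%ΔP_y = (16.5 − 14.7)/[(14.7+16.5)/2] ≈ 0.1154.
E_xy = -0.0950/0.1154 ≈ -0.823.
E_xy < 0, so e-readers and e-books are complements.

-0.823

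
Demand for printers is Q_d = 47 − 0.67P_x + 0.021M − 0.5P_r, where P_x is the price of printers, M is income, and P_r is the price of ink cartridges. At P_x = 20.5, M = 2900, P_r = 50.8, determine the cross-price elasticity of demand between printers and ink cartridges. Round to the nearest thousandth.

Substituting, Q_d = 47 − 0.67(20.5) + 0.021(2900) − 0.5(50.8) = 47 − 13.735 + 60.9 − 25.4 = 68.765.
∂Q_d/∂P_r = −0.5, so E_xy = -0.5·(50.8/68.765) ≈ -0.369.
E_xy < 0: the goods are complements.

-0.369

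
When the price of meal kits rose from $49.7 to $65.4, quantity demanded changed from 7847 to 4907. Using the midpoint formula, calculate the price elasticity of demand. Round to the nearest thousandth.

-1.690

%ΔQ = (4907 − 7847)/[(7847 + 4907)/2] = -2940/6377 ≈ -0.4610.
%ΔP = (65.4 − 49.7)/[(49.7 + 65.4)/2] = 15.7/57.55 ≈ 0.2728.
Arc elasticity E = %ΔQ/%ΔP ≈ -0.4610/0.2728 ≈ -1.690.
|E| > 1: demand is elastic over this range.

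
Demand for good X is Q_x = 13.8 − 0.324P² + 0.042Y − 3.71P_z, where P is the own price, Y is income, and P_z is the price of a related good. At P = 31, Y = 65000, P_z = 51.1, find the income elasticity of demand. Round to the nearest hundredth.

At the given point, Q_x = 13.8 − 0.324(31)² + 0.042(65000) − 3.71(51.1) = 13.8 − 311.364 + 2730 − 189.581 = 2242.855.
∂Q_x/∂Y = +0.042, so E_I = 0.042·(65000/2242.855) ≈ 1.22.
E_I > 1: normal good (luxury).

1.22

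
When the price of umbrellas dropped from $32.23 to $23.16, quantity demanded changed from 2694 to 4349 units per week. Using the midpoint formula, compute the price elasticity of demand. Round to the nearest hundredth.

%ΔQ = (4349 − 2694)/[(2694 + 4349)/2] = 1655/3521.5 ≈ 0.4700.
%Δp = (23.16 − 32.23)/[(32.23 + 23.16)/2] = -9.07/27.695 ≈ -0.3275.
Arc elasticity E = %ΔQ/%Δp ≈ 0.4700/-0.3275 ≈ -1.44.
|E| > 1: demand is elastic over this range.

-1.44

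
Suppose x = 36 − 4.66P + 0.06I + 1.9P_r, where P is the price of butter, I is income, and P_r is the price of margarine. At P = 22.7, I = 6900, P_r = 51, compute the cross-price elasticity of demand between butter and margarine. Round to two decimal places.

0.22

x = 36 − 4.66(22.7) + 0.06(6900) + 1.9(51) = 36 − 105.782 + 414 + 96.9 = 441.118.
∂x/∂P_r = +1.9, so E_xy = 1.9·(51/441.118) ≈ 0.22.
E_xy > 0: the goods are substitutes.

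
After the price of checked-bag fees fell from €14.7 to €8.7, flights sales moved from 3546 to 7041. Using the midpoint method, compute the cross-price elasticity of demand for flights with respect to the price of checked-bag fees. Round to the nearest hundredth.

%ΔQ_x = (7041 − 3546)/[(3546+7041)/2] = 3495/5293.5 ≈ 0.6602.
%ΔP_y = (8.7 − 14.7)/[(14.7+8.7)/2] ≈ -0.5128.
E_xy = 0.6602/-0.5128 ≈ -1.29.
E_xy < 0, so flights and checked-bag fees are complements.

-1.29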